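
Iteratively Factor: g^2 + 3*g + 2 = (g + 2)*(g + 1)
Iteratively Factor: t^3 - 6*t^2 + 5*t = (t)*(t^2 - 6*t + 5) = t*(t - 5)*(t - 1)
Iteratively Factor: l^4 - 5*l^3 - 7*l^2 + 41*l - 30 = (l - 1)*(l^3 - 4*l^2 - 11*l + 30) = (l - 5)*(l - 1)*(l^2 + l - 6) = (l - 5)*(l - 2)*(l - 1)*(l + 3)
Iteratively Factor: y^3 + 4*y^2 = (y)*(y^2 + 4*y) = y^2*(y + 4)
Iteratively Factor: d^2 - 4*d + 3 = (d - 1)*(d - 3)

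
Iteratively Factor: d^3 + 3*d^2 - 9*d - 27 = (d + 3)*(d^2 - 9) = (d - 3)*(d + 3)*(d + 3)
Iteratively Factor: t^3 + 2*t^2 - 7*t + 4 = (t - 1)*(t^2 + 3*t - 4) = (t - 1)*(t + 4)*(t - 1)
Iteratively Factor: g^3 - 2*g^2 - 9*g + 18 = (g - 3)*(g^2 + g - 6) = (g - 3)*(g - 2)*(g + 3)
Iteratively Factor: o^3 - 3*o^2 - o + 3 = (o + 1)*(o^2 - 4*o + 3) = (o - 1)*(o + 1)*(o - 3)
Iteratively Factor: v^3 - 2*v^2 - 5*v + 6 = (v - 1)*(v^2 - v - 6) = (v - 1)*(v + 2)*(v - 3)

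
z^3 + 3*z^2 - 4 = (z - 1)*(z + 2)^2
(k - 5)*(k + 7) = k^2 + 2*k - 35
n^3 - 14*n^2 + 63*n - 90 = (n - 6)*(n - 5)*(n - 3)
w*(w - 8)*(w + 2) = w^3 - 6*w^2 - 16*w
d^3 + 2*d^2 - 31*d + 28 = (d - 4)*(d - 1)*(d + 7)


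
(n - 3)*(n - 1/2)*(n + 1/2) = n^3 - 3*n^2 - n/4 + 3/4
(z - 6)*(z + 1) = z^2 - 5*z - 6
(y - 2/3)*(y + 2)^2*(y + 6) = y^4 + 28*y^3/3 + 64*y^2/3 + 16*y/3 - 16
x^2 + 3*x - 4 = (x - 1)*(x + 4)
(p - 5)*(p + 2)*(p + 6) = p^3 + 3*p^2 - 28*p - 60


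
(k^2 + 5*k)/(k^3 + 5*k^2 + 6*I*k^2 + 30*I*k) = 1/(k + 6*I)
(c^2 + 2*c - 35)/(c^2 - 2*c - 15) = (c + 7)/(c + 3)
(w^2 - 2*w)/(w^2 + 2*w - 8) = w/(w + 4)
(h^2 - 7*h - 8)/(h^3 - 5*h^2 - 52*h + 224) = (h + 1)/(h^2 + 3*h - 28)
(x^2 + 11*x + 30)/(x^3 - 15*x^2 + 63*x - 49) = (x^2 + 11*x + 30)/(x^3 - 15*x^2 + 63*x - 49)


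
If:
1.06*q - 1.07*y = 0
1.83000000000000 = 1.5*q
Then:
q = 1.22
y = 1.21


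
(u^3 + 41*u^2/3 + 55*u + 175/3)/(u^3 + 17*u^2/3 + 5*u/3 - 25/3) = (u + 7)/(u - 1)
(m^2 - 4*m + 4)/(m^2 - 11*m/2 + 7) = 2*(m - 2)/(2*m - 7)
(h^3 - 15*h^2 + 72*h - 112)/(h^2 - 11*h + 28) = h - 4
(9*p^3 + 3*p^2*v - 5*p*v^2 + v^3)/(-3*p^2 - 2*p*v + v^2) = -3*p + v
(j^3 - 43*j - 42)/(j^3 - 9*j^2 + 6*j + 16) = (j^2 - j - 42)/(j^2 - 10*j + 16)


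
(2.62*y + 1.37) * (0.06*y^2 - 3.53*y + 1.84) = 0.1572*y^3 - 9.1664*y^2 - 0.0152999999999999*y + 2.5208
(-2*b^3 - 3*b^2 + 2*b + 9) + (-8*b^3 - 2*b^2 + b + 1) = -10*b^3 - 5*b^2 + 3*b + 10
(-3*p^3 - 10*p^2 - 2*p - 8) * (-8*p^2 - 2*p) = 24*p^5 + 86*p^4 + 36*p^3 + 68*p^2 + 16*p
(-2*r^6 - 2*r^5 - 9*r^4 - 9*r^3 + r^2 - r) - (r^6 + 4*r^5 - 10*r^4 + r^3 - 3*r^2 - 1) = -3*r^6 - 6*r^5 + r^4 - 10*r^3 + 4*r^2 - r + 1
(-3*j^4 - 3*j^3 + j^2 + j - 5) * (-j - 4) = 3*j^5 + 15*j^4 + 11*j^3 - 5*j^2 + j + 20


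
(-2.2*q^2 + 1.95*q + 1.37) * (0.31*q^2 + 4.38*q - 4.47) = -0.682*q^4 - 9.0315*q^3 + 18.7997*q^2 - 2.7159*q - 6.1239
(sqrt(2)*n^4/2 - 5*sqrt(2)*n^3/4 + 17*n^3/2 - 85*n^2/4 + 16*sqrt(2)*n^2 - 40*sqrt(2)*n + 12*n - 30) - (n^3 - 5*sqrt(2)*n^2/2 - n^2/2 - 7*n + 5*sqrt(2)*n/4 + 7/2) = sqrt(2)*n^4/2 - 5*sqrt(2)*n^3/4 + 15*n^3/2 - 83*n^2/4 + 37*sqrt(2)*n^2/2 - 165*sqrt(2)*n/4 + 19*n - 67/2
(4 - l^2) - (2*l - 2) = -l^2 - 2*l + 6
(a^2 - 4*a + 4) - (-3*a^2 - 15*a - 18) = 4*a^2 + 11*a + 22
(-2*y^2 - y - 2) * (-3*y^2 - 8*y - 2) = 6*y^4 + 19*y^3 + 18*y^2 + 18*y + 4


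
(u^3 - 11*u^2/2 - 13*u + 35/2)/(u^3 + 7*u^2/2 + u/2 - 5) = (u - 7)/(u + 2)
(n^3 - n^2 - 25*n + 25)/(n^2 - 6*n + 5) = n + 5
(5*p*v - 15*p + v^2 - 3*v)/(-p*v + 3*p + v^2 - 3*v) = (-5*p - v)/(p - v)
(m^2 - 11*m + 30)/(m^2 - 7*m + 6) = (m - 5)/(m - 1)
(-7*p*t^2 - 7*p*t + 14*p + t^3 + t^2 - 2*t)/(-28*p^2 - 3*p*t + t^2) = (t^2 + t - 2)/(4*p + t)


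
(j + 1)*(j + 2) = j^2 + 3*j + 2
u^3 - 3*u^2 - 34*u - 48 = (u - 8)*(u + 2)*(u + 3)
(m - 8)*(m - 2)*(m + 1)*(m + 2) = m^4 - 7*m^3 - 12*m^2 + 28*m + 32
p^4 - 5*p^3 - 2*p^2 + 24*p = p*(p - 4)*(p - 3)*(p + 2)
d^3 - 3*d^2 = d^2*(d - 3)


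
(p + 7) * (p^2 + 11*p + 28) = p^3 + 18*p^2 + 105*p + 196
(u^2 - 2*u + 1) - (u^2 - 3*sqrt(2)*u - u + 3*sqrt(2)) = -u + 3*sqrt(2)*u - 3*sqrt(2) + 1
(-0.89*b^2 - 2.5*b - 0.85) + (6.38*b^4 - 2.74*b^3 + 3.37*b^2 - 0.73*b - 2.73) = 6.38*b^4 - 2.74*b^3 + 2.48*b^2 - 3.23*b - 3.58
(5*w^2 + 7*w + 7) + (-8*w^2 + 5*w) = -3*w^2 + 12*w + 7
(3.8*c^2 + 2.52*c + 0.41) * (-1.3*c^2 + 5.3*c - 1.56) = -4.94*c^4 + 16.864*c^3 + 6.895*c^2 - 1.7582*c - 0.6396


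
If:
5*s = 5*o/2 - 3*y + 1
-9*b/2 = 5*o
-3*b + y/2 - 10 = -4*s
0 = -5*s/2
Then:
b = -236/81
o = 118/45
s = 0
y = 68/27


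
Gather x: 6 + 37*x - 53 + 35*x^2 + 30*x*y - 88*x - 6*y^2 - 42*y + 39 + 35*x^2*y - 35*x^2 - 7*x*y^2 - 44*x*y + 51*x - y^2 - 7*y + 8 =35*x^2*y + x*(-7*y^2 - 14*y) - 7*y^2 - 49*y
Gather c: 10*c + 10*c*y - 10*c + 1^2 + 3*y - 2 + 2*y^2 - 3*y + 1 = 10*c*y + 2*y^2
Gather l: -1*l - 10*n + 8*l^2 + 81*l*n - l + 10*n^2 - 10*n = 8*l^2 + l*(81*n - 2) + 10*n^2 - 20*n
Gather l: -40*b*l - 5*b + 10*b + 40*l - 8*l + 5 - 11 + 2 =5*b + l*(32 - 40*b) - 4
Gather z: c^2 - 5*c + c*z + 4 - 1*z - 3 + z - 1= c^2 + c*z - 5*c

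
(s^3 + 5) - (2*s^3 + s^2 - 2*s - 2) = -s^3 - s^2 + 2*s + 7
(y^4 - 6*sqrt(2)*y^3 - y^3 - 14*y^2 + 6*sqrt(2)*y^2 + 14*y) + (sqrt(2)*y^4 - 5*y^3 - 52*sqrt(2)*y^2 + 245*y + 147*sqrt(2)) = y^4 + sqrt(2)*y^4 - 6*sqrt(2)*y^3 - 6*y^3 - 46*sqrt(2)*y^2 - 14*y^2 + 259*y + 147*sqrt(2)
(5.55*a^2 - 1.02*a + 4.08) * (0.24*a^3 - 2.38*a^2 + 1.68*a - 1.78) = 1.332*a^5 - 13.4538*a^4 + 12.7308*a^3 - 21.303*a^2 + 8.67*a - 7.2624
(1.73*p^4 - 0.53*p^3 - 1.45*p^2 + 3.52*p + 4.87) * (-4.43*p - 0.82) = -7.6639*p^5 + 0.9293*p^4 + 6.8581*p^3 - 14.4046*p^2 - 24.4605*p - 3.9934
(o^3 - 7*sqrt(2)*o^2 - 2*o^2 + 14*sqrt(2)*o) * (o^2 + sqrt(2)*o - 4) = o^5 - 6*sqrt(2)*o^4 - 2*o^4 - 18*o^3 + 12*sqrt(2)*o^3 + 36*o^2 + 28*sqrt(2)*o^2 - 56*sqrt(2)*o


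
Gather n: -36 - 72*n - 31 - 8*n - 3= -80*n - 70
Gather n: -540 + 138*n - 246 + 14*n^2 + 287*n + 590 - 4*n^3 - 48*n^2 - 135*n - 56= -4*n^3 - 34*n^2 + 290*n - 252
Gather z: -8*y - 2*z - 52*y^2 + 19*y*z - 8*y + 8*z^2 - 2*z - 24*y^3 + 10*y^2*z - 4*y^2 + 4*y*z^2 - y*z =-24*y^3 - 56*y^2 - 16*y + z^2*(4*y + 8) + z*(10*y^2 + 18*y - 4)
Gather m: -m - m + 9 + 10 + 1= 20 - 2*m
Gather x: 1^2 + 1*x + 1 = x + 2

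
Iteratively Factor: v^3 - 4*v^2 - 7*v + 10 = (v + 2)*(v^2 - 6*v + 5) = (v - 5)*(v + 2)*(v - 1)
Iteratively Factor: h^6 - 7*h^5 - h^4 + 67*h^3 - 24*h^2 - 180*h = (h - 3)*(h^5 - 4*h^4 - 13*h^3 + 28*h^2 + 60*h) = (h - 3)*(h + 2)*(h^4 - 6*h^3 - h^2 + 30*h) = (h - 3)^2*(h + 2)*(h^3 - 3*h^2 - 10*h) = (h - 5)*(h - 3)^2*(h + 2)*(h^2 + 2*h) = h*(h - 5)*(h - 3)^2*(h + 2)*(h + 2)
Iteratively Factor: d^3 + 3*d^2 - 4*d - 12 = (d + 2)*(d^2 + d - 6) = (d - 2)*(d + 2)*(d + 3)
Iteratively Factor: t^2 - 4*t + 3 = (t - 1)*(t - 3)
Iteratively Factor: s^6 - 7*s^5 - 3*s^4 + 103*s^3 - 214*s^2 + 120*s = (s - 5)*(s^5 - 2*s^4 - 13*s^3 + 38*s^2 - 24*s) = s*(s - 5)*(s^4 - 2*s^3 - 13*s^2 + 38*s - 24) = s*(s - 5)*(s - 3)*(s^3 + s^2 - 10*s + 8) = s*(s - 5)*(s - 3)*(s - 1)*(s^2 + 2*s - 8) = s*(s - 5)*(s - 3)*(s - 2)*(s - 1)*(s + 4)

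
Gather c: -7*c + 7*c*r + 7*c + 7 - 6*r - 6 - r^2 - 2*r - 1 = 7*c*r - r^2 - 8*r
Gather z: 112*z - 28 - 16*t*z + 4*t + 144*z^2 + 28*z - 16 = 4*t + 144*z^2 + z*(140 - 16*t) - 44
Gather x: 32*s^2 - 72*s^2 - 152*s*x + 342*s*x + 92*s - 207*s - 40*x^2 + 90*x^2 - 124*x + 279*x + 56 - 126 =-40*s^2 - 115*s + 50*x^2 + x*(190*s + 155) - 70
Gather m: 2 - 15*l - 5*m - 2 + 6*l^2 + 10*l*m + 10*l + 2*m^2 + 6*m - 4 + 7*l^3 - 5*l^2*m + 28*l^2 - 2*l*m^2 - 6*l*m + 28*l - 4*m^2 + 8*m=7*l^3 + 34*l^2 + 23*l + m^2*(-2*l - 2) + m*(-5*l^2 + 4*l + 9) - 4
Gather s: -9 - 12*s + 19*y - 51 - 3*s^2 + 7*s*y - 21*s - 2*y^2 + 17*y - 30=-3*s^2 + s*(7*y - 33) - 2*y^2 + 36*y - 90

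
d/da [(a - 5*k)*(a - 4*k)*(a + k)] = 3*a^2 - 16*a*k + 11*k^2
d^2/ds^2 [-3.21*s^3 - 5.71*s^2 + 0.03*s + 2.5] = -19.26*s - 11.42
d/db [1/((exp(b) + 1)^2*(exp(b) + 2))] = -(3*exp(b) + 5)*exp(b)/((exp(b) + 1)^3*(exp(b) + 2)^2)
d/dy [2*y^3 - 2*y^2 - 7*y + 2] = 6*y^2 - 4*y - 7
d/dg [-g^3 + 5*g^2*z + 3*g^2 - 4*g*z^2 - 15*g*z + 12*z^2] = -3*g^2 + 10*g*z + 6*g - 4*z^2 - 15*z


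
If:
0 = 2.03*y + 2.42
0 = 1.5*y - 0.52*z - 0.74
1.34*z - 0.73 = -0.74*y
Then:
No Solution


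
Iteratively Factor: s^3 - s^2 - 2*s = (s)*(s^2 - s - 2) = s*(s - 2)*(s + 1)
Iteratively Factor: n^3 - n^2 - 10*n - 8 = (n + 1)*(n^2 - 2*n - 8) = (n - 4)*(n + 1)*(n + 2)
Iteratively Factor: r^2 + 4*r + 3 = (r + 1)*(r + 3)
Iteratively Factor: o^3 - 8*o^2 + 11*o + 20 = (o - 5)*(o^2 - 3*o - 4) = (o - 5)*(o + 1)*(o - 4)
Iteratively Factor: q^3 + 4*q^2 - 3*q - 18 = (q + 3)*(q^2 + q - 6) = (q - 2)*(q + 3)*(q + 3)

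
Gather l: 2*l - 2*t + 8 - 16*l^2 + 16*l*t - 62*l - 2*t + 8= -16*l^2 + l*(16*t - 60) - 4*t + 16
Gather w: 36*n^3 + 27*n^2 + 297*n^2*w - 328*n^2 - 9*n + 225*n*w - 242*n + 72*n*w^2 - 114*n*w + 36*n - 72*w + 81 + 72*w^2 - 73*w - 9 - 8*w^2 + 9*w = 36*n^3 - 301*n^2 - 215*n + w^2*(72*n + 64) + w*(297*n^2 + 111*n - 136) + 72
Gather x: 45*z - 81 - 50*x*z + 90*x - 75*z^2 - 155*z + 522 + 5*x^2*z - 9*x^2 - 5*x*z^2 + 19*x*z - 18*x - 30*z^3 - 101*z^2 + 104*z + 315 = x^2*(5*z - 9) + x*(-5*z^2 - 31*z + 72) - 30*z^3 - 176*z^2 - 6*z + 756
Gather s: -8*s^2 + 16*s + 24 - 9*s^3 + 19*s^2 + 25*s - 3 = -9*s^3 + 11*s^2 + 41*s + 21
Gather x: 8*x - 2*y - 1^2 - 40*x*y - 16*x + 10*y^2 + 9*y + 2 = x*(-40*y - 8) + 10*y^2 + 7*y + 1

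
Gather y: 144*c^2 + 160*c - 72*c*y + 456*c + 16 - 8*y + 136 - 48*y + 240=144*c^2 + 616*c + y*(-72*c - 56) + 392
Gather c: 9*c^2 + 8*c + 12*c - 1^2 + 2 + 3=9*c^2 + 20*c + 4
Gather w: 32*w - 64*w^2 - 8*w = -64*w^2 + 24*w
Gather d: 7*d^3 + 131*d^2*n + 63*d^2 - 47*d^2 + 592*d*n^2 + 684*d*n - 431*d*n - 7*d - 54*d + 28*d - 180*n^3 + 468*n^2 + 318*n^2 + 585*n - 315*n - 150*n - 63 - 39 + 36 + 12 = 7*d^3 + d^2*(131*n + 16) + d*(592*n^2 + 253*n - 33) - 180*n^3 + 786*n^2 + 120*n - 54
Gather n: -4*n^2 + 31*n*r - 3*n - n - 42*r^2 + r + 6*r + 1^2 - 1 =-4*n^2 + n*(31*r - 4) - 42*r^2 + 7*r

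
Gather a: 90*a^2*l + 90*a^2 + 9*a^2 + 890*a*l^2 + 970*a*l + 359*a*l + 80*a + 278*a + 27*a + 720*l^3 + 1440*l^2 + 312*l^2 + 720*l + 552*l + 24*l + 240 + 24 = a^2*(90*l + 99) + a*(890*l^2 + 1329*l + 385) + 720*l^3 + 1752*l^2 + 1296*l + 264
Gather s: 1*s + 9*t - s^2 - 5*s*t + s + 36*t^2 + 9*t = -s^2 + s*(2 - 5*t) + 36*t^2 + 18*t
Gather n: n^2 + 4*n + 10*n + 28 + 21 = n^2 + 14*n + 49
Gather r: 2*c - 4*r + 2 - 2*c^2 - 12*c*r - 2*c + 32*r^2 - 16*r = -2*c^2 + 32*r^2 + r*(-12*c - 20) + 2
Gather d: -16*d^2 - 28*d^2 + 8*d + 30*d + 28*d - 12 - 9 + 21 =-44*d^2 + 66*d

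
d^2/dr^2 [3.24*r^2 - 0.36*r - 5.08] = 6.48000000000000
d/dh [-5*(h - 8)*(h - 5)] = 65 - 10*h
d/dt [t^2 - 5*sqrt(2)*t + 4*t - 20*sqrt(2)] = 2*t - 5*sqrt(2) + 4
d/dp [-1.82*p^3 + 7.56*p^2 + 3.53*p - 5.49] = -5.46*p^2 + 15.12*p + 3.53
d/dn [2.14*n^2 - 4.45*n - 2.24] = 4.28*n - 4.45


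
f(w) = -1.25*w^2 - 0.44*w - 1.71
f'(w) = -2.5*w - 0.44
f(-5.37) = -35.39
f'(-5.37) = 12.98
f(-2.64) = -9.26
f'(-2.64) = 6.16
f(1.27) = -4.28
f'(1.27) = -3.62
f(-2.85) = -10.61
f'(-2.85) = 6.68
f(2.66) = -11.72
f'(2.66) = -7.09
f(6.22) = -52.81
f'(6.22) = -15.99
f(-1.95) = -5.61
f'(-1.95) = 4.44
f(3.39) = -17.57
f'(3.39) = -8.92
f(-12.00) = -176.43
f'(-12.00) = 29.56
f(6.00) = -49.35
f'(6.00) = -15.44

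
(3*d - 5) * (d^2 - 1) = 3*d^3 - 5*d^2 - 3*d + 5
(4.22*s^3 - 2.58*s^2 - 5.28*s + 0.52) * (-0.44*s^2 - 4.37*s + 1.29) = -1.8568*s^5 - 17.3062*s^4 + 19.0416*s^3 + 19.5166*s^2 - 9.0836*s + 0.6708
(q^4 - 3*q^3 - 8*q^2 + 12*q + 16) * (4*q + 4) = 4*q^5 - 8*q^4 - 44*q^3 + 16*q^2 + 112*q + 64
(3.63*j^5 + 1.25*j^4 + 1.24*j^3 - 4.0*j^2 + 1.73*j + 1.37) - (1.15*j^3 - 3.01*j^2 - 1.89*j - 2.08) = 3.63*j^5 + 1.25*j^4 + 0.0900000000000001*j^3 - 0.99*j^2 + 3.62*j + 3.45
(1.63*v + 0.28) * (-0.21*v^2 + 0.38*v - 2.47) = -0.3423*v^3 + 0.5606*v^2 - 3.9197*v - 0.6916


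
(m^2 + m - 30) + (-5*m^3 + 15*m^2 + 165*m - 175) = -5*m^3 + 16*m^2 + 166*m - 205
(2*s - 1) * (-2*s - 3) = -4*s^2 - 4*s + 3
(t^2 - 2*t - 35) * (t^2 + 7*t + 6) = t^4 + 5*t^3 - 43*t^2 - 257*t - 210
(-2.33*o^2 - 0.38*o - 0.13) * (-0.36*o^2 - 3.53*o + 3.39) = 0.8388*o^4 + 8.3617*o^3 - 6.5105*o^2 - 0.8293*o - 0.4407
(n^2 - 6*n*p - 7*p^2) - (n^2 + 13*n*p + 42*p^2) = -19*n*p - 49*p^2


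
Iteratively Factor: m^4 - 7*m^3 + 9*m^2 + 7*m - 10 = (m - 5)*(m^3 - 2*m^2 - m + 2) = (m - 5)*(m - 1)*(m^2 - m - 2) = (m - 5)*(m - 1)*(m + 1)*(m - 2)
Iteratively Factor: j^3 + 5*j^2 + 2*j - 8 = (j + 2)*(j^2 + 3*j - 4) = (j + 2)*(j + 4)*(j - 1)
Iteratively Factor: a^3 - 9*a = (a)*(a^2 - 9) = a*(a - 3)*(a + 3)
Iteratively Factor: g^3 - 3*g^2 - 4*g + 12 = (g - 3)*(g^2 - 4) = (g - 3)*(g + 2)*(g - 2)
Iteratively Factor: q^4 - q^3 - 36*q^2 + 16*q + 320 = (q - 4)*(q^3 + 3*q^2 - 24*q - 80) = (q - 4)*(q + 4)*(q^2 - q - 20) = (q - 5)*(q - 4)*(q + 4)*(q + 4)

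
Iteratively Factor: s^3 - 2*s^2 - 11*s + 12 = (s - 4)*(s^2 + 2*s - 3) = (s - 4)*(s - 1)*(s + 3)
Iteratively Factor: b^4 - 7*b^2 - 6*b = (b + 2)*(b^3 - 2*b^2 - 3*b) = (b - 3)*(b + 2)*(b^2 + b) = (b - 3)*(b + 1)*(b + 2)*(b)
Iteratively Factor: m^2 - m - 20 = (m + 4)*(m - 5)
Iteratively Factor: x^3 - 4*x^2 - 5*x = (x - 5)*(x^2 + x) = x*(x - 5)*(x + 1)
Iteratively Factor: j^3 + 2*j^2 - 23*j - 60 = (j + 3)*(j^2 - j - 20) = (j - 5)*(j + 3)*(j + 4)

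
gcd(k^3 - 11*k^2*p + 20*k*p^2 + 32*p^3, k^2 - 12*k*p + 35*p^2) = 1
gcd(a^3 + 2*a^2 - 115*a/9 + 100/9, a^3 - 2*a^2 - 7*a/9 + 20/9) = a^2 - 3*a + 20/9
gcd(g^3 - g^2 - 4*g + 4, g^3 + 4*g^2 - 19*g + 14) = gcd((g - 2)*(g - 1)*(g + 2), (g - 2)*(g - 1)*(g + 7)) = g^2 - 3*g + 2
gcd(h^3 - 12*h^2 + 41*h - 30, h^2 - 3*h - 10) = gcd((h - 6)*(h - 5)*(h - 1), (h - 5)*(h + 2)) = h - 5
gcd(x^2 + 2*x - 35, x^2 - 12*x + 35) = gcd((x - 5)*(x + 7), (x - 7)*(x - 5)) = x - 5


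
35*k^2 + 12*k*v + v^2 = (5*k + v)*(7*k + v)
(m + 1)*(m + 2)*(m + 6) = m^3 + 9*m^2 + 20*m + 12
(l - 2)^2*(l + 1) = l^3 - 3*l^2 + 4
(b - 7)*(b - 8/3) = b^2 - 29*b/3 + 56/3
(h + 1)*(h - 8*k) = h^2 - 8*h*k + h - 8*k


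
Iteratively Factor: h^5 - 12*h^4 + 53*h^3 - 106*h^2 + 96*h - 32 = (h - 2)*(h^4 - 10*h^3 + 33*h^2 - 40*h + 16) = (h - 4)*(h - 2)*(h^3 - 6*h^2 + 9*h - 4) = (h - 4)^2*(h - 2)*(h^2 - 2*h + 1) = (h - 4)^2*(h - 2)*(h - 1)*(h - 1)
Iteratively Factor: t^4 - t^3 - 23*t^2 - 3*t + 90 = (t - 5)*(t^3 + 4*t^2 - 3*t - 18) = (t - 5)*(t + 3)*(t^2 + t - 6) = (t - 5)*(t + 3)^2*(t - 2)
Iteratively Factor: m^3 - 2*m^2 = (m)*(m^2 - 2*m) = m^2*(m - 2)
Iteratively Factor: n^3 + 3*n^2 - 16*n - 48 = (n - 4)*(n^2 + 7*n + 12) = (n - 4)*(n + 4)*(n + 3)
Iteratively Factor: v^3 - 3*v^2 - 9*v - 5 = (v + 1)*(v^2 - 4*v - 5) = (v - 5)*(v + 1)*(v + 1)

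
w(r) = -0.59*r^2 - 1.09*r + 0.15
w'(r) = -1.18*r - 1.09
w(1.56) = -2.99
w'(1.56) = -2.93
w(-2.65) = -1.10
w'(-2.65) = 2.04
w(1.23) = -2.08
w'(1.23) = -2.54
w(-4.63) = -7.45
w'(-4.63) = 4.37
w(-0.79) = 0.64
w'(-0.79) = -0.16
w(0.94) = -1.40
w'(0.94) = -2.20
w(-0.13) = 0.28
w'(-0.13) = -0.94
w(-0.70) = 0.62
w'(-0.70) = -0.26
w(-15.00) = -116.25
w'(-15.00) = 16.61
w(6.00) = -27.63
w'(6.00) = -8.17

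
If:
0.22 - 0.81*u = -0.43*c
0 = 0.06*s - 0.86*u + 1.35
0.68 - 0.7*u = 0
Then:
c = 1.32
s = -8.58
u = 0.97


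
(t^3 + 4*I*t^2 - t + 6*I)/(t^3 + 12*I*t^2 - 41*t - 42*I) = (t - I)/(t + 7*I)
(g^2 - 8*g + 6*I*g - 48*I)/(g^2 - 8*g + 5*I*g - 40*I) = (g + 6*I)/(g + 5*I)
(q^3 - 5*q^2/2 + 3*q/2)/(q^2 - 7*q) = (2*q^2 - 5*q + 3)/(2*(q - 7))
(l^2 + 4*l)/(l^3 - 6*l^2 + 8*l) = (l + 4)/(l^2 - 6*l + 8)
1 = 1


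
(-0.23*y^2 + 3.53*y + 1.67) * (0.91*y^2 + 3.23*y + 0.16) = -0.2093*y^4 + 2.4694*y^3 + 12.8848*y^2 + 5.9589*y + 0.2672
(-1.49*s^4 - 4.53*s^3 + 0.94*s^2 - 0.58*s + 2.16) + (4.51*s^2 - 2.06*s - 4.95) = -1.49*s^4 - 4.53*s^3 + 5.45*s^2 - 2.64*s - 2.79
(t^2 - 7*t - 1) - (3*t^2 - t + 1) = -2*t^2 - 6*t - 2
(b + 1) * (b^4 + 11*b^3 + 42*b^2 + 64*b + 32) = b^5 + 12*b^4 + 53*b^3 + 106*b^2 + 96*b + 32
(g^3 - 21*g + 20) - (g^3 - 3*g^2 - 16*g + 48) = 3*g^2 - 5*g - 28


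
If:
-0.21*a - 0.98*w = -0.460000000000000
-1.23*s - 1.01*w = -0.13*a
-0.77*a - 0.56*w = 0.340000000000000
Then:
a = -0.93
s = -0.65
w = 0.67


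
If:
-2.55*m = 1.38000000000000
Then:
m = -0.54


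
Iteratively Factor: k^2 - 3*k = (k)*(k - 3)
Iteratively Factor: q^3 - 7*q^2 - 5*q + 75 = (q - 5)*(q^2 - 2*q - 15) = (q - 5)*(q + 3)*(q - 5)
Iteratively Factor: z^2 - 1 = (z - 1)*(z + 1)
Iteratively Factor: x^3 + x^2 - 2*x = (x - 1)*(x^2 + 2*x) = x*(x - 1)*(x + 2)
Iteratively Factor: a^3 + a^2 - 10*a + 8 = (a - 2)*(a^2 + 3*a - 4) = (a - 2)*(a + 4)*(a - 1)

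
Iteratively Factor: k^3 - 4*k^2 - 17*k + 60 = (k - 3)*(k^2 - k - 20) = (k - 5)*(k - 3)*(k + 4)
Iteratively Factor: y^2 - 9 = (y - 3)*(y + 3)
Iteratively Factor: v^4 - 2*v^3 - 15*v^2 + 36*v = (v)*(v^3 - 2*v^2 - 15*v + 36) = v*(v - 3)*(v^2 + v - 12) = v*(v - 3)*(v + 4)*(v - 3)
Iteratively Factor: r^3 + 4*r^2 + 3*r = (r + 1)*(r^2 + 3*r) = r*(r + 1)*(r + 3)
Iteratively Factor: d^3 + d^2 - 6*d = (d - 2)*(d^2 + 3*d) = (d - 2)*(d + 3)*(d)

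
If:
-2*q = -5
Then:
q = 5/2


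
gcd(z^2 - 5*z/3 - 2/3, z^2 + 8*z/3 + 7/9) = z + 1/3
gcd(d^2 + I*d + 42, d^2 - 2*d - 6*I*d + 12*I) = d - 6*I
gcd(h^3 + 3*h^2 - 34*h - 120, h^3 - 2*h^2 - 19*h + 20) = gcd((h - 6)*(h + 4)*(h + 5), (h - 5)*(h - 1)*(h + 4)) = h + 4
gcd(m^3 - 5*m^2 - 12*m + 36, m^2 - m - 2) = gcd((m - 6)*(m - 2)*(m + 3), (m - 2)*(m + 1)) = m - 2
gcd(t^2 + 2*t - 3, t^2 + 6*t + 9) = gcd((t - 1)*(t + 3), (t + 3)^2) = t + 3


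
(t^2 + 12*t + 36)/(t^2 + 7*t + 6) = (t + 6)/(t + 1)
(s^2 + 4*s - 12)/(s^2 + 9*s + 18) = (s - 2)/(s + 3)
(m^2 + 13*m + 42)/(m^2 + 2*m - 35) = (m + 6)/(m - 5)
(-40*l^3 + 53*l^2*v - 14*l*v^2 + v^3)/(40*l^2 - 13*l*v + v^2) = -l + v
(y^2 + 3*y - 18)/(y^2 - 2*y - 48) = (y - 3)/(y - 8)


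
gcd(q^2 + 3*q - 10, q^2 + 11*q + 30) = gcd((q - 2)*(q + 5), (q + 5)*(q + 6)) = q + 5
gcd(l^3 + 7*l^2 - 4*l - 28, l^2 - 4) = l^2 - 4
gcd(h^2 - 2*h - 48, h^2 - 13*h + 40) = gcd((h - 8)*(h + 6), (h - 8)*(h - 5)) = h - 8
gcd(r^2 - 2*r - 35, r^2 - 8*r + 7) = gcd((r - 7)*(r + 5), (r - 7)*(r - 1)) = r - 7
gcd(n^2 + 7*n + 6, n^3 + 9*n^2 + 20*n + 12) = n^2 + 7*n + 6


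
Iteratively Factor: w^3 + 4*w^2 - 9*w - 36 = (w - 3)*(w^2 + 7*w + 12) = (w - 3)*(w + 4)*(w + 3)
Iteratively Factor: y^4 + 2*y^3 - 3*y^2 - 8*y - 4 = (y - 2)*(y^3 + 4*y^2 + 5*y + 2) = (y - 2)*(y + 1)*(y^2 + 3*y + 2) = (y - 2)*(y + 1)*(y + 2)*(y + 1)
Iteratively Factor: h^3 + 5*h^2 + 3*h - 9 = (h - 1)*(h^2 + 6*h + 9) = (h - 1)*(h + 3)*(h + 3)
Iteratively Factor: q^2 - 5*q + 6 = (q - 2)*(q - 3)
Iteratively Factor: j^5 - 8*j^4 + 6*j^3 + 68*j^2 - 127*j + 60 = (j - 1)*(j^4 - 7*j^3 - j^2 + 67*j - 60) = (j - 1)^2*(j^3 - 6*j^2 - 7*j + 60) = (j - 4)*(j - 1)^2*(j^2 - 2*j - 15) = (j - 4)*(j - 1)^2*(j + 3)*(j - 5)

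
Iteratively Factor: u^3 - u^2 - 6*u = (u)*(u^2 - u - 6) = u*(u + 2)*(u - 3)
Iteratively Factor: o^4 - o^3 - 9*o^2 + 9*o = (o - 3)*(o^3 + 2*o^2 - 3*o) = (o - 3)*(o + 3)*(o^2 - o) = o*(o - 3)*(o + 3)*(o - 1)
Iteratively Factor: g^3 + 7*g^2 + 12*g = (g + 3)*(g^2 + 4*g) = g*(g + 3)*(g + 4)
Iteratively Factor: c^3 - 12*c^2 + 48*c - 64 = (c - 4)*(c^2 - 8*c + 16) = (c - 4)^2*(c - 4)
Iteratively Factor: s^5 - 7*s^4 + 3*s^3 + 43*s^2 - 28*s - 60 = (s - 3)*(s^4 - 4*s^3 - 9*s^2 + 16*s + 20) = (s - 3)*(s + 1)*(s^3 - 5*s^2 - 4*s + 20) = (s - 3)*(s + 1)*(s + 2)*(s^2 - 7*s + 10) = (s - 5)*(s - 3)*(s + 1)*(s + 2)*(s - 2)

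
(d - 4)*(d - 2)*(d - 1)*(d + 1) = d^4 - 6*d^3 + 7*d^2 + 6*d - 8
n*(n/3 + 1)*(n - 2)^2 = n^4/3 - n^3/3 - 8*n^2/3 + 4*n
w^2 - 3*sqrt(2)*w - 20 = (w - 5*sqrt(2))*(w + 2*sqrt(2))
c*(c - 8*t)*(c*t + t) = c^3*t - 8*c^2*t^2 + c^2*t - 8*c*t^2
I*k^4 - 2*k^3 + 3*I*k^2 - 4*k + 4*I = (k - I)*(k + 2*I)^2*(I*k + 1)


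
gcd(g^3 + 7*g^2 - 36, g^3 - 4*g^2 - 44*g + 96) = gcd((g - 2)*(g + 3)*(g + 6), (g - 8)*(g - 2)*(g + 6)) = g^2 + 4*g - 12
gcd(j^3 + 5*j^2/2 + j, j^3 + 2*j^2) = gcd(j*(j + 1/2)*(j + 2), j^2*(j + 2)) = j^2 + 2*j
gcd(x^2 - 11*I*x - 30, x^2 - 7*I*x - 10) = x - 5*I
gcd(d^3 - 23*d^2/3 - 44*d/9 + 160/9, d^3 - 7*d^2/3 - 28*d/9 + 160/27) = d^2 + d/3 - 20/9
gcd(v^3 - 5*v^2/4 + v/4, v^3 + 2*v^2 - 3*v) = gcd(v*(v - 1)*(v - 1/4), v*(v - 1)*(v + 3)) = v^2 - v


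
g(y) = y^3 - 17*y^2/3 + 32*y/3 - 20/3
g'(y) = 3*y^2 - 34*y/3 + 32/3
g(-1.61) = -42.70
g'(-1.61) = 36.69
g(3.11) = 1.78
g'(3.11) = 4.44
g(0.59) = -2.14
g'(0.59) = 5.02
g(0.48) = -2.74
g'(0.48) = 5.92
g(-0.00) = -6.67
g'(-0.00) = 10.67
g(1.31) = -0.17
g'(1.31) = 0.97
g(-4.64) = -278.06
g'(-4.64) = 127.84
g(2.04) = 0.00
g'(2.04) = 0.03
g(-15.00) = -4816.67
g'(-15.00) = 855.67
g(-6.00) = -490.67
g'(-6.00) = 186.67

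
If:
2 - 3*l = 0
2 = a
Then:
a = 2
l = 2/3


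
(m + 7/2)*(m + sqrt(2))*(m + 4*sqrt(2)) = m^3 + 7*m^2/2 + 5*sqrt(2)*m^2 + 8*m + 35*sqrt(2)*m/2 + 28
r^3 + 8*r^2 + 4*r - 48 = (r - 2)*(r + 4)*(r + 6)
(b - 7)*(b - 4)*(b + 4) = b^3 - 7*b^2 - 16*b + 112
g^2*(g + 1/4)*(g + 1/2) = g^4 + 3*g^3/4 + g^2/8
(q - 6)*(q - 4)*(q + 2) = q^3 - 8*q^2 + 4*q + 48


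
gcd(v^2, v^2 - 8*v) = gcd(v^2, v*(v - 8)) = v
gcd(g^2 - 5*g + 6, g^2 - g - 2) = g - 2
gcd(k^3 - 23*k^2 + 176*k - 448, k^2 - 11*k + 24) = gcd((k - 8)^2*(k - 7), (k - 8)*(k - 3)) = k - 8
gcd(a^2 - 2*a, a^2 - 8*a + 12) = a - 2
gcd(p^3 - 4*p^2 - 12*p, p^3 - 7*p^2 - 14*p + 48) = 1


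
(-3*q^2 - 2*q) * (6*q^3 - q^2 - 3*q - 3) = -18*q^5 - 9*q^4 + 11*q^3 + 15*q^2 + 6*q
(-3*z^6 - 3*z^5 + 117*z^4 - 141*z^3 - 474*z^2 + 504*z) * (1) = -3*z^6 - 3*z^5 + 117*z^4 - 141*z^3 - 474*z^2 + 504*z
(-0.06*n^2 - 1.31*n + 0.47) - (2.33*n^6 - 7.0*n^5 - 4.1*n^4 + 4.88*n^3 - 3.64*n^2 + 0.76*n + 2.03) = -2.33*n^6 + 7.0*n^5 + 4.1*n^4 - 4.88*n^3 + 3.58*n^2 - 2.07*n - 1.56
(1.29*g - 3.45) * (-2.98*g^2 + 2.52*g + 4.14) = -3.8442*g^3 + 13.5318*g^2 - 3.3534*g - 14.283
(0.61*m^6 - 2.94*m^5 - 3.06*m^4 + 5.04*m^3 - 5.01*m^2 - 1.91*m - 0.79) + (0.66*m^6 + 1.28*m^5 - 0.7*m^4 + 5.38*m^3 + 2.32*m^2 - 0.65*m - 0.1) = 1.27*m^6 - 1.66*m^5 - 3.76*m^4 + 10.42*m^3 - 2.69*m^2 - 2.56*m - 0.89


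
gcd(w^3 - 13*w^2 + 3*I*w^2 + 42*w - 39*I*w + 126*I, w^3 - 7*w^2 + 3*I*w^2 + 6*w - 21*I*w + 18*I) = w^2 + w*(-6 + 3*I) - 18*I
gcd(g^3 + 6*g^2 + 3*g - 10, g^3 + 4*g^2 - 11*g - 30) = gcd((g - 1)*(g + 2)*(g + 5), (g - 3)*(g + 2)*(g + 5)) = g^2 + 7*g + 10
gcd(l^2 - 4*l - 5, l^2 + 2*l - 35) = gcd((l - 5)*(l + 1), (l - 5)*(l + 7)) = l - 5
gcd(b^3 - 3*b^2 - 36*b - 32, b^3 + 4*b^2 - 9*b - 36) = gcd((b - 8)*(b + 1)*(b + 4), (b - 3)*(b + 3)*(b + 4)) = b + 4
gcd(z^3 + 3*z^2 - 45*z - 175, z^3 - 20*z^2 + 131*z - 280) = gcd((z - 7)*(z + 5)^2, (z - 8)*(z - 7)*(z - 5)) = z - 7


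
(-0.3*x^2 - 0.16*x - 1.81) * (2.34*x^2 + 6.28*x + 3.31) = -0.702*x^4 - 2.2584*x^3 - 6.2332*x^2 - 11.8964*x - 5.9911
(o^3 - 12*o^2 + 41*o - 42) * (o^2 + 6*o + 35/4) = o^5 - 6*o^4 - 89*o^3/4 + 99*o^2 + 427*o/4 - 735/2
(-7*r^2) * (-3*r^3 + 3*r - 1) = 21*r^5 - 21*r^3 + 7*r^2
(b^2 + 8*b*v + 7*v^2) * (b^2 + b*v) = b^4 + 9*b^3*v + 15*b^2*v^2 + 7*b*v^3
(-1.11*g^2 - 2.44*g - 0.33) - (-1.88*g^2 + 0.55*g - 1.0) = 0.77*g^2 - 2.99*g + 0.67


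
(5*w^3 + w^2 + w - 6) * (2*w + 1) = 10*w^4 + 7*w^3 + 3*w^2 - 11*w - 6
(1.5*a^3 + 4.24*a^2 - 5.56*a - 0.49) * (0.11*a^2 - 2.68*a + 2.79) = 0.165*a^5 - 3.5536*a^4 - 7.7898*a^3 + 26.6765*a^2 - 14.1992*a - 1.3671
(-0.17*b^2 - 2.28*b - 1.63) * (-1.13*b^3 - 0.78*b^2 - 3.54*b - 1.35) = 0.1921*b^5 + 2.709*b^4 + 4.2221*b^3 + 9.5721*b^2 + 8.8482*b + 2.2005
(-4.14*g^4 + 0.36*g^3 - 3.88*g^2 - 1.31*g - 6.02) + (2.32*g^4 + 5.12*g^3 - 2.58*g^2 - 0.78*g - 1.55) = -1.82*g^4 + 5.48*g^3 - 6.46*g^2 - 2.09*g - 7.57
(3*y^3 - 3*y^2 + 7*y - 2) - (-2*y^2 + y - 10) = 3*y^3 - y^2 + 6*y + 8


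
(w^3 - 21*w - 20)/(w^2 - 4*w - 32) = (w^2 - 4*w - 5)/(w - 8)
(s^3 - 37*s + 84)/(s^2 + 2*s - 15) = (s^2 + 3*s - 28)/(s + 5)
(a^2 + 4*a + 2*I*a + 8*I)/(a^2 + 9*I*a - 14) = (a + 4)/(a + 7*I)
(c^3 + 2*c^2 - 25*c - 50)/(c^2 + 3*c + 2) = (c^2 - 25)/(c + 1)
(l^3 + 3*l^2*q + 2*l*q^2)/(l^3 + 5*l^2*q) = (l^2 + 3*l*q + 2*q^2)/(l*(l + 5*q))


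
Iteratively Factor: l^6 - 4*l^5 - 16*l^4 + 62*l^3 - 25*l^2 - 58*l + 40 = (l - 5)*(l^5 + l^4 - 11*l^3 + 7*l^2 + 10*l - 8) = (l - 5)*(l - 1)*(l^4 + 2*l^3 - 9*l^2 - 2*l + 8) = (l - 5)*(l - 1)^2*(l^3 + 3*l^2 - 6*l - 8) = (l - 5)*(l - 2)*(l - 1)^2*(l^2 + 5*l + 4) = (l - 5)*(l - 2)*(l - 1)^2*(l + 4)*(l + 1)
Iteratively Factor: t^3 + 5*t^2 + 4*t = (t + 4)*(t^2 + t) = t*(t + 4)*(t + 1)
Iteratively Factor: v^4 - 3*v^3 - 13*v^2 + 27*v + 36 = (v + 3)*(v^3 - 6*v^2 + 5*v + 12) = (v + 1)*(v + 3)*(v^2 - 7*v + 12) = (v - 3)*(v + 1)*(v + 3)*(v - 4)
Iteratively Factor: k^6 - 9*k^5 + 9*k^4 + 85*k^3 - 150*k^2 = (k - 5)*(k^5 - 4*k^4 - 11*k^3 + 30*k^2) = (k - 5)^2*(k^4 + k^3 - 6*k^2) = k*(k - 5)^2*(k^3 + k^2 - 6*k) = k*(k - 5)^2*(k - 2)*(k^2 + 3*k) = k*(k - 5)^2*(k - 2)*(k + 3)*(k)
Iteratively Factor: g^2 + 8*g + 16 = (g + 4)*(g + 4)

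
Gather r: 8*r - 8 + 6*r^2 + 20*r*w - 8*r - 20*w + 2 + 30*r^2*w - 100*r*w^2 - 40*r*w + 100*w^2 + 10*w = r^2*(30*w + 6) + r*(-100*w^2 - 20*w) + 100*w^2 - 10*w - 6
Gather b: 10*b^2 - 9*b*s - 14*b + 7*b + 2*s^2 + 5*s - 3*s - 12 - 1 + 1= 10*b^2 + b*(-9*s - 7) + 2*s^2 + 2*s - 12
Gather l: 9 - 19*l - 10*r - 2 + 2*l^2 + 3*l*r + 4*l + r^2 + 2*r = 2*l^2 + l*(3*r - 15) + r^2 - 8*r + 7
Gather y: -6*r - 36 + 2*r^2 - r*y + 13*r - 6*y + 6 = 2*r^2 + 7*r + y*(-r - 6) - 30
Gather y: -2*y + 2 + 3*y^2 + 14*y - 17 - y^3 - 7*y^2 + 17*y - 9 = -y^3 - 4*y^2 + 29*y - 24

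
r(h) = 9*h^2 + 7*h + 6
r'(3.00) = 61.00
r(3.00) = 108.00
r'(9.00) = 169.00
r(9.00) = 798.00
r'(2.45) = 51.10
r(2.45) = 77.17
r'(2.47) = 51.46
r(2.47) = 78.20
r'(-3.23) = -51.14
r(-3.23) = 77.29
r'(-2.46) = -37.28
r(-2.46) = 43.24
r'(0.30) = 12.40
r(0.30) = 8.91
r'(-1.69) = -23.42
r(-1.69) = 19.87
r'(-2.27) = -33.86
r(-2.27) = 36.49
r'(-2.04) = -29.72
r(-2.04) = 29.17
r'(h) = 18*h + 7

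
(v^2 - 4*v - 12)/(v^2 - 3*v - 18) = (v + 2)/(v + 3)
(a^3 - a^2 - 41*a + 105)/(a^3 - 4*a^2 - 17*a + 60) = (a + 7)/(a + 4)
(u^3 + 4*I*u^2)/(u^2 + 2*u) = u*(u + 4*I)/(u + 2)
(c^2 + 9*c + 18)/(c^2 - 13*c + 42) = (c^2 + 9*c + 18)/(c^2 - 13*c + 42)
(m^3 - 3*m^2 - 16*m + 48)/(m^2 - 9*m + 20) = (m^2 + m - 12)/(m - 5)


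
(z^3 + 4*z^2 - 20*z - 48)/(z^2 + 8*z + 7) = (z^3 + 4*z^2 - 20*z - 48)/(z^2 + 8*z + 7)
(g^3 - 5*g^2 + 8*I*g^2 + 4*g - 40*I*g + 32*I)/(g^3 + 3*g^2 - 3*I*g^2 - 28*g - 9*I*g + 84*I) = (g^2 + g*(-1 + 8*I) - 8*I)/(g^2 + g*(7 - 3*I) - 21*I)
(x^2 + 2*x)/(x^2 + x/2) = 2*(x + 2)/(2*x + 1)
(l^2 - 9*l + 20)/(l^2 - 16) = (l - 5)/(l + 4)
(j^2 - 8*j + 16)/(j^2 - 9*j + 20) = (j - 4)/(j - 5)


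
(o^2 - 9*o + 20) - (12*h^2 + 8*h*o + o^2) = -12*h^2 - 8*h*o - 9*o + 20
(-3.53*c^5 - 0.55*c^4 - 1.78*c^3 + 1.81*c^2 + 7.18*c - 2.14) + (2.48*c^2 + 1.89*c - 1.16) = -3.53*c^5 - 0.55*c^4 - 1.78*c^3 + 4.29*c^2 + 9.07*c - 3.3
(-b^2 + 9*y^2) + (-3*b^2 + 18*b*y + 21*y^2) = -4*b^2 + 18*b*y + 30*y^2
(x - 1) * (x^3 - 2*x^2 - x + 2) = x^4 - 3*x^3 + x^2 + 3*x - 2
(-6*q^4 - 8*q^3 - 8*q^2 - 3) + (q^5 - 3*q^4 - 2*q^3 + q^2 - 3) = q^5 - 9*q^4 - 10*q^3 - 7*q^2 - 6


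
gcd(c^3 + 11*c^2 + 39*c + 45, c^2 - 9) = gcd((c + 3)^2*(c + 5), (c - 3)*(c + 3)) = c + 3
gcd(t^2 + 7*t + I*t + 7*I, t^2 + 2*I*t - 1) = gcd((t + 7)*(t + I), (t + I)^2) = t + I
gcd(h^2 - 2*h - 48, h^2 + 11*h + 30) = h + 6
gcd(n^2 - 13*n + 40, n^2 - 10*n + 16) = n - 8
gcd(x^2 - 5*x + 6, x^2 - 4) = x - 2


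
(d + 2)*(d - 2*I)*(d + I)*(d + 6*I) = d^4 + 2*d^3 + 5*I*d^3 + 8*d^2 + 10*I*d^2 + 16*d + 12*I*d + 24*I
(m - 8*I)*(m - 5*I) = m^2 - 13*I*m - 40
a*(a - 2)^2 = a^3 - 4*a^2 + 4*a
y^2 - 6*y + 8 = (y - 4)*(y - 2)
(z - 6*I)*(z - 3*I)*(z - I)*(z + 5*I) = z^4 - 5*I*z^3 + 23*z^2 - 117*I*z - 90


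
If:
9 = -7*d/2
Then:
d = -18/7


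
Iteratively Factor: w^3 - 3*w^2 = (w - 3)*(w^2) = w*(w - 3)*(w)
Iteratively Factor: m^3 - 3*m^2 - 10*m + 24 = (m + 3)*(m^2 - 6*m + 8) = (m - 2)*(m + 3)*(m - 4)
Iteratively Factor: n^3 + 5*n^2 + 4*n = (n + 1)*(n^2 + 4*n) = n*(n + 1)*(n + 4)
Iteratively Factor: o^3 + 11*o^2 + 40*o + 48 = (o + 3)*(o^2 + 8*o + 16) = (o + 3)*(o + 4)*(o + 4)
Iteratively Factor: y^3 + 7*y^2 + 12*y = (y)*(y^2 + 7*y + 12) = y*(y + 4)*(y + 3)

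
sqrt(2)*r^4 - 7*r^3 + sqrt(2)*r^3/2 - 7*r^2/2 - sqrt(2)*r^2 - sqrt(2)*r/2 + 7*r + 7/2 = (r - 1)*(r + 1)*(r - 7*sqrt(2)/2)*(sqrt(2)*r + sqrt(2)/2)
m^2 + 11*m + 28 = (m + 4)*(m + 7)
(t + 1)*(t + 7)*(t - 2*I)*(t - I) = t^4 + 8*t^3 - 3*I*t^3 + 5*t^2 - 24*I*t^2 - 16*t - 21*I*t - 14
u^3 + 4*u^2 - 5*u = u*(u - 1)*(u + 5)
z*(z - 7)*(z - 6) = z^3 - 13*z^2 + 42*z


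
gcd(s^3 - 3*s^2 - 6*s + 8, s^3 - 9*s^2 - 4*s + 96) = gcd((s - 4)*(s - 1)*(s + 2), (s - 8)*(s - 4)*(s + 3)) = s - 4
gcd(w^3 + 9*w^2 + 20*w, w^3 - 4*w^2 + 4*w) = w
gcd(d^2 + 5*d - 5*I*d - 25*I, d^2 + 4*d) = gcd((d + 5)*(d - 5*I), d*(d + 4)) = 1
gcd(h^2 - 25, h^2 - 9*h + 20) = h - 5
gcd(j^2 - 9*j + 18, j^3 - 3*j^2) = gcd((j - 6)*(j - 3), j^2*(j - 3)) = j - 3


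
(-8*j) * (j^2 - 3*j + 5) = -8*j^3 + 24*j^2 - 40*j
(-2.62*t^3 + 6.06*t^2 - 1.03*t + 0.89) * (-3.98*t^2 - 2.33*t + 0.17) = 10.4276*t^5 - 18.0142*t^4 - 10.4658*t^3 - 0.1121*t^2 - 2.2488*t + 0.1513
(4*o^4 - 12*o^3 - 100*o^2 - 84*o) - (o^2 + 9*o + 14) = 4*o^4 - 12*o^3 - 101*o^2 - 93*o - 14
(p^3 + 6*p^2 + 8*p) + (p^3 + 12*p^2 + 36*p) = 2*p^3 + 18*p^2 + 44*p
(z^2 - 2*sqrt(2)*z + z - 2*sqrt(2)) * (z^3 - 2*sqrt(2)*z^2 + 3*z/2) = z^5 - 4*sqrt(2)*z^4 + z^4 - 4*sqrt(2)*z^3 + 19*z^3/2 - 3*sqrt(2)*z^2 + 19*z^2/2 - 3*sqrt(2)*z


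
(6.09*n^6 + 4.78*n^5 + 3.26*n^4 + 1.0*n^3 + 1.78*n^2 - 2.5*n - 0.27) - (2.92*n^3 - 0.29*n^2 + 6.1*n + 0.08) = 6.09*n^6 + 4.78*n^5 + 3.26*n^4 - 1.92*n^3 + 2.07*n^2 - 8.6*n - 0.35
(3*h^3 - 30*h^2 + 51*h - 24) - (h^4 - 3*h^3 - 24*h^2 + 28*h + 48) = -h^4 + 6*h^3 - 6*h^2 + 23*h - 72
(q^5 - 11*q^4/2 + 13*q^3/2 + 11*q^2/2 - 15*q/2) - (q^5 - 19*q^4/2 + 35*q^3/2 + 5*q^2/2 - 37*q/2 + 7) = 4*q^4 - 11*q^3 + 3*q^2 + 11*q - 7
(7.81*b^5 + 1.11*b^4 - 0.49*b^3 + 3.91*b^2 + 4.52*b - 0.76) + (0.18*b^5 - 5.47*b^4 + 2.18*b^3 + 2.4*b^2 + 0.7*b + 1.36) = 7.99*b^5 - 4.36*b^4 + 1.69*b^3 + 6.31*b^2 + 5.22*b + 0.6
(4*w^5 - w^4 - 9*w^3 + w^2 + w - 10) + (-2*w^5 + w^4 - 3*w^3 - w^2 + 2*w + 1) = 2*w^5 - 12*w^3 + 3*w - 9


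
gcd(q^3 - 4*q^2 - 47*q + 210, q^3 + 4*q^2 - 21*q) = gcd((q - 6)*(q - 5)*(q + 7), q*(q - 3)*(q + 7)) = q + 7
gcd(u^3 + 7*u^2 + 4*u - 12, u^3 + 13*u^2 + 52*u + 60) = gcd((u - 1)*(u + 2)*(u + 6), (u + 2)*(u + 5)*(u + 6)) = u^2 + 8*u + 12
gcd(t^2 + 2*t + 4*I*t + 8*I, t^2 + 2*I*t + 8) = t + 4*I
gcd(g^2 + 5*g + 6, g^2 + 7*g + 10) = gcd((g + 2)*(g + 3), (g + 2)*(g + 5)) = g + 2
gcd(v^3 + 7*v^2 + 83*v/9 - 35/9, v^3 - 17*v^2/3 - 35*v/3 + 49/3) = v + 7/3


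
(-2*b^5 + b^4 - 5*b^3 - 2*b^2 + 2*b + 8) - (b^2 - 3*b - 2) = -2*b^5 + b^4 - 5*b^3 - 3*b^2 + 5*b + 10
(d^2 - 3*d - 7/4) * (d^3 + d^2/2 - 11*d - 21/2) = d^5 - 5*d^4/2 - 57*d^3/4 + 173*d^2/8 + 203*d/4 + 147/8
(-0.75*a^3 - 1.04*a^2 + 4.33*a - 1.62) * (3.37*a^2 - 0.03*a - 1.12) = -2.5275*a^5 - 3.4823*a^4 + 15.4633*a^3 - 4.4245*a^2 - 4.801*a + 1.8144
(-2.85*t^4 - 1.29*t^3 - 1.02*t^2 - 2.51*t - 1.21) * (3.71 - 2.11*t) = 6.0135*t^5 - 7.8516*t^4 - 2.6337*t^3 + 1.5119*t^2 - 6.759*t - 4.4891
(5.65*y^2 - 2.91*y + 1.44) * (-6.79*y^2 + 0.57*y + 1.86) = -38.3635*y^4 + 22.9794*y^3 - 0.927299999999999*y^2 - 4.5918*y + 2.6784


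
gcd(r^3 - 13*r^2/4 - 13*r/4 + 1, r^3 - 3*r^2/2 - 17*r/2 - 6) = r^2 - 3*r - 4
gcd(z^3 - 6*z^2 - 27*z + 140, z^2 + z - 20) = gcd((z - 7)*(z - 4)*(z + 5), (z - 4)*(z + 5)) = z^2 + z - 20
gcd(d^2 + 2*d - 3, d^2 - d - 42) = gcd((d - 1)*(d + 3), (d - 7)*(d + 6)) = 1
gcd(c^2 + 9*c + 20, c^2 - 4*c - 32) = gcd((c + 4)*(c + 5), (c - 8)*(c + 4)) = c + 4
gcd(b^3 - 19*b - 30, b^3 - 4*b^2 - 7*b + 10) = b^2 - 3*b - 10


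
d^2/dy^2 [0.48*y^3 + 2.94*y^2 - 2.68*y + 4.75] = 2.88*y + 5.88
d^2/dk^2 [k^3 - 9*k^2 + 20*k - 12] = 6*k - 18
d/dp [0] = 0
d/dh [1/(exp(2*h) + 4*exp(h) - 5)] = 2*(-exp(h) - 2)*exp(h)/(exp(2*h) + 4*exp(h) - 5)^2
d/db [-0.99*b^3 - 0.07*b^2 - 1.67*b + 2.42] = -2.97*b^2 - 0.14*b - 1.67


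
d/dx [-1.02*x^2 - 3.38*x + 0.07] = -2.04*x - 3.38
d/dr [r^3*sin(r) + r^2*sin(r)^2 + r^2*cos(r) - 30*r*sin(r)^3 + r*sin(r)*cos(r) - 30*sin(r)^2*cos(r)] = r^3*cos(r) + 2*r^2*sin(r) + r^2*sin(2*r) - 41*r*cos(r)/2 + 45*r*cos(3*r)/2 + r - 15*sin(r) + sin(2*r)/2 - 15*sin(3*r)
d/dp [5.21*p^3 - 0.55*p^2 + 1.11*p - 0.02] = 15.63*p^2 - 1.1*p + 1.11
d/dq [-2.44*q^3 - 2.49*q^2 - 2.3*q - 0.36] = -7.32*q^2 - 4.98*q - 2.3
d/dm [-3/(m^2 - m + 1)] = 3*(2*m - 1)/(m^2 - m + 1)^2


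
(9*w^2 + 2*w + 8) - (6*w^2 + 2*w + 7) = 3*w^2 + 1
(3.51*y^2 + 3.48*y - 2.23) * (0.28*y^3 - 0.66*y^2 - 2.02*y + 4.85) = 0.9828*y^5 - 1.3422*y^4 - 10.0114*y^3 + 11.4657*y^2 + 21.3826*y - 10.8155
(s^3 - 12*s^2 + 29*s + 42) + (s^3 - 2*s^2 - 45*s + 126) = 2*s^3 - 14*s^2 - 16*s + 168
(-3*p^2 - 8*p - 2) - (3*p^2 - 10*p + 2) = -6*p^2 + 2*p - 4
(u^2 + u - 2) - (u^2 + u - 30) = 28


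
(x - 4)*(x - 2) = x^2 - 6*x + 8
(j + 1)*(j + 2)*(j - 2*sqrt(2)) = j^3 - 2*sqrt(2)*j^2 + 3*j^2 - 6*sqrt(2)*j + 2*j - 4*sqrt(2)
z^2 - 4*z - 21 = (z - 7)*(z + 3)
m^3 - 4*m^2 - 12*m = m*(m - 6)*(m + 2)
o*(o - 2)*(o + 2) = o^3 - 4*o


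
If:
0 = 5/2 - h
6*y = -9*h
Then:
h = 5/2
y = -15/4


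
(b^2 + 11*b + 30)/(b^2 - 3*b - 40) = (b + 6)/(b - 8)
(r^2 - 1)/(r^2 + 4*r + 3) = (r - 1)/(r + 3)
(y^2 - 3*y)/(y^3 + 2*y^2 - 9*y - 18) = y/(y^2 + 5*y + 6)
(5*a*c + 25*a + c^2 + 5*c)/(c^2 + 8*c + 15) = (5*a + c)/(c + 3)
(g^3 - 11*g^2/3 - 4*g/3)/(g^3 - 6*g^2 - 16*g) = (-3*g^2 + 11*g + 4)/(3*(-g^2 + 6*g + 16))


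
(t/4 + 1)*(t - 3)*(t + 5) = t^3/4 + 3*t^2/2 - 7*t/4 - 15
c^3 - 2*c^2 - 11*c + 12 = (c - 4)*(c - 1)*(c + 3)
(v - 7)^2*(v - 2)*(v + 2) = v^4 - 14*v^3 + 45*v^2 + 56*v - 196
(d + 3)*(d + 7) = d^2 + 10*d + 21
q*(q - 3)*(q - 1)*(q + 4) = q^4 - 13*q^2 + 12*q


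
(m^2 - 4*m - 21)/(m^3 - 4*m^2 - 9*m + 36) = (m - 7)/(m^2 - 7*m + 12)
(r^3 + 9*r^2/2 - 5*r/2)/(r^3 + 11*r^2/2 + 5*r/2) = (2*r - 1)/(2*r + 1)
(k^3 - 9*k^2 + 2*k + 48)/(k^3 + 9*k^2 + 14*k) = (k^2 - 11*k + 24)/(k*(k + 7))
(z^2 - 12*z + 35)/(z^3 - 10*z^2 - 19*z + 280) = (z - 5)/(z^2 - 3*z - 40)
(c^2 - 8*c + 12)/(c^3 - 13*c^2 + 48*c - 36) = (c - 2)/(c^2 - 7*c + 6)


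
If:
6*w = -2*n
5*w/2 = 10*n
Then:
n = 0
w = 0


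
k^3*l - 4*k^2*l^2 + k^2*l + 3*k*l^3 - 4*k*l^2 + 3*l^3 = (k - 3*l)*(k - l)*(k*l + l)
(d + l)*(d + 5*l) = d^2 + 6*d*l + 5*l^2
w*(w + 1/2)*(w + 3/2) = w^3 + 2*w^2 + 3*w/4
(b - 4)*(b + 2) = b^2 - 2*b - 8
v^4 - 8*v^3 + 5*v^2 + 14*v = v*(v - 7)*(v - 2)*(v + 1)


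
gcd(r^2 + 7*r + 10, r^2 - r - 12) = 1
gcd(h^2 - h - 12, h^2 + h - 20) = h - 4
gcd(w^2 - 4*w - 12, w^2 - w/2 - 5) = w + 2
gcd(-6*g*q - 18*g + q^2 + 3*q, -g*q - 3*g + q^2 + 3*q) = q + 3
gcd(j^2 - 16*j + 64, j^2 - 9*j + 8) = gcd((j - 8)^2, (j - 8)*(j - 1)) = j - 8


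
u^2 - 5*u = u*(u - 5)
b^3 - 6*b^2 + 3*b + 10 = (b - 5)*(b - 2)*(b + 1)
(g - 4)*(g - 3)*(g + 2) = g^3 - 5*g^2 - 2*g + 24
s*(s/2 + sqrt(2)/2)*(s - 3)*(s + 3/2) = s^4/2 - 3*s^3/4 + sqrt(2)*s^3/2 - 9*s^2/4 - 3*sqrt(2)*s^2/4 - 9*sqrt(2)*s/4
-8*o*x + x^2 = x*(-8*o + x)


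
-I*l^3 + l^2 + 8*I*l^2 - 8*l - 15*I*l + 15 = (l - 5)*(l - 3)*(-I*l + 1)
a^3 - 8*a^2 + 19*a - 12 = (a - 4)*(a - 3)*(a - 1)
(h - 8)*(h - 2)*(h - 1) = h^3 - 11*h^2 + 26*h - 16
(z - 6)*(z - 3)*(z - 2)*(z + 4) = z^4 - 7*z^3 - 8*z^2 + 108*z - 144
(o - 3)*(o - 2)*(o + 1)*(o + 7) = o^4 + 3*o^3 - 27*o^2 + 13*o + 42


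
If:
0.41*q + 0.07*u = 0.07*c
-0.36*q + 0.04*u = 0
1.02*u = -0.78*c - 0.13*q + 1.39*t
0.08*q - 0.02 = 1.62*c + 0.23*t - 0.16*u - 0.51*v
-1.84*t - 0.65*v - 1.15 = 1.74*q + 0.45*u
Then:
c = -0.26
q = -0.02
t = -0.27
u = -0.16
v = -0.86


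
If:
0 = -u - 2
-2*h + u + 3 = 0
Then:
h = 1/2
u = -2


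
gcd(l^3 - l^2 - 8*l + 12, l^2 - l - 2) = l - 2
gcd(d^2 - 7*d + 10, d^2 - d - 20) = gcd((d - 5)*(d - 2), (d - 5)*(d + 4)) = d - 5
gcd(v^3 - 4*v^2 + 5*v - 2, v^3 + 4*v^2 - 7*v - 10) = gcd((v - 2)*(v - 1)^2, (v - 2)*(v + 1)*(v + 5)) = v - 2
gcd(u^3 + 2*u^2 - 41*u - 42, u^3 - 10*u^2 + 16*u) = 1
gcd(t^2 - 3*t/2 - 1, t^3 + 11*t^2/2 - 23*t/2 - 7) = t^2 - 3*t/2 - 1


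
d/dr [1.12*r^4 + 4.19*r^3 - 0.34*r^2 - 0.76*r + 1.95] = 4.48*r^3 + 12.57*r^2 - 0.68*r - 0.76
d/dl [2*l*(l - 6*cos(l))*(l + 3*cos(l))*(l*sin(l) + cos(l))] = 2*l^4*cos(l) + 6*l^3*sin(l) - 6*l^3*cos(2*l) - 3*l^2*sin(2*l) - 3*l^2*cos(l) - 27*l^2*cos(3*l) + 9*l*sin(l) + 9*l*sin(3*l) - 6*l*cos(2*l) - 6*l - 27*cos(l) - 9*cos(3*l)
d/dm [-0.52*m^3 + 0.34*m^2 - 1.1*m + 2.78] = -1.56*m^2 + 0.68*m - 1.1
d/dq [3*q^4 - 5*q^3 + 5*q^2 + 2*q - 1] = 12*q^3 - 15*q^2 + 10*q + 2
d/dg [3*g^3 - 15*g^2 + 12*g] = 9*g^2 - 30*g + 12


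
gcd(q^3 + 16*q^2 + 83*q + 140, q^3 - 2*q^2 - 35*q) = q + 5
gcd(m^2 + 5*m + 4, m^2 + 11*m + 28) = m + 4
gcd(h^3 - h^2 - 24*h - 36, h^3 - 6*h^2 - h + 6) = h - 6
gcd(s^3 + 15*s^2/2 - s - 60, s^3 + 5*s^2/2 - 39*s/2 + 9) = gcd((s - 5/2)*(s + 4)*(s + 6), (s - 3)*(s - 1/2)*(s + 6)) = s + 6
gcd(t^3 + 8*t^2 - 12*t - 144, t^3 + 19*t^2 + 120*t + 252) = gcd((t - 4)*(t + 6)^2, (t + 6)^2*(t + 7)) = t^2 + 12*t + 36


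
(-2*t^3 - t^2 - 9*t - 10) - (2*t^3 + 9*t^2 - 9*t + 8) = -4*t^3 - 10*t^2 - 18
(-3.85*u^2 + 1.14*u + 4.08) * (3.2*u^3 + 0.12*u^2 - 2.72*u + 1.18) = -12.32*u^5 + 3.186*u^4 + 23.6648*u^3 - 7.1542*u^2 - 9.7524*u + 4.8144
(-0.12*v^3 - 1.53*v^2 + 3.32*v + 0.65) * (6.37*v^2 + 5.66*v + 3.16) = -0.7644*v^5 - 10.4253*v^4 + 12.1094*v^3 + 18.0969*v^2 + 14.1702*v + 2.054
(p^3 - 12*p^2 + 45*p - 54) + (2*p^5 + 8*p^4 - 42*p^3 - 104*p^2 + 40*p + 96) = 2*p^5 + 8*p^4 - 41*p^3 - 116*p^2 + 85*p + 42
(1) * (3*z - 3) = 3*z - 3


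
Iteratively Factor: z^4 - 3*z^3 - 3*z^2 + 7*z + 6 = (z - 3)*(z^3 - 3*z - 2) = (z - 3)*(z + 1)*(z^2 - z - 2) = (z - 3)*(z + 1)^2*(z - 2)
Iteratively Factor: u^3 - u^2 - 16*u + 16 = (u - 1)*(u^2 - 16) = (u - 1)*(u + 4)*(u - 4)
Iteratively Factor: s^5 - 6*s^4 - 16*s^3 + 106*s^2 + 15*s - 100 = (s - 5)*(s^4 - s^3 - 21*s^2 + s + 20) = (s - 5)*(s + 1)*(s^3 - 2*s^2 - 19*s + 20) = (s - 5)*(s - 1)*(s + 1)*(s^2 - s - 20) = (s - 5)*(s - 1)*(s + 1)*(s + 4)*(s - 5)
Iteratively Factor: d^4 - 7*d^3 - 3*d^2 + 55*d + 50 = (d + 1)*(d^3 - 8*d^2 + 5*d + 50) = (d - 5)*(d + 1)*(d^2 - 3*d - 10) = (d - 5)*(d + 1)*(d + 2)*(d - 5)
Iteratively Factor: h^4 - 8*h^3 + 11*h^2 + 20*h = (h + 1)*(h^3 - 9*h^2 + 20*h) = h*(h + 1)*(h^2 - 9*h + 20) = h*(h - 4)*(h + 1)*(h - 5)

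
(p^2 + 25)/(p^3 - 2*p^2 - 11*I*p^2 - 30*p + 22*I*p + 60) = (p + 5*I)/(p^2 + p*(-2 - 6*I) + 12*I)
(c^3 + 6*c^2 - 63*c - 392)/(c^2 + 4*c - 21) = (c^2 - c - 56)/(c - 3)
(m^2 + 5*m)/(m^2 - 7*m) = (m + 5)/(m - 7)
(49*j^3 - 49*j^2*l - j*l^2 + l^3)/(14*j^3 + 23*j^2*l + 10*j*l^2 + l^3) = (7*j^2 - 8*j*l + l^2)/(2*j^2 + 3*j*l + l^2)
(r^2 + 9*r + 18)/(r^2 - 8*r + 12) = (r^2 + 9*r + 18)/(r^2 - 8*r + 12)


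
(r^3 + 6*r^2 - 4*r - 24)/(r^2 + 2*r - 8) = (r^2 + 8*r + 12)/(r + 4)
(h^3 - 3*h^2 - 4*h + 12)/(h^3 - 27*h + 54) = (h^2 - 4)/(h^2 + 3*h - 18)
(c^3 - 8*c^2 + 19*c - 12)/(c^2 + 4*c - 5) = (c^2 - 7*c + 12)/(c + 5)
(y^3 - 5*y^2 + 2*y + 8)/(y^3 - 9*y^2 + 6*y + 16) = (y - 4)/(y - 8)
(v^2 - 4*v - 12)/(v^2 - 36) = (v + 2)/(v + 6)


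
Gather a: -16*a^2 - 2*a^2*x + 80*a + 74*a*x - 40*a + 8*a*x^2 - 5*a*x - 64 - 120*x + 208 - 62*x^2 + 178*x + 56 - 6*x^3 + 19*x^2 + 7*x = a^2*(-2*x - 16) + a*(8*x^2 + 69*x + 40) - 6*x^3 - 43*x^2 + 65*x + 200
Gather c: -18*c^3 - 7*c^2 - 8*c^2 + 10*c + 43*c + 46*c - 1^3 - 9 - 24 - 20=-18*c^3 - 15*c^2 + 99*c - 54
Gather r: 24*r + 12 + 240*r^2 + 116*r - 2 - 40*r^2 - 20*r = 200*r^2 + 120*r + 10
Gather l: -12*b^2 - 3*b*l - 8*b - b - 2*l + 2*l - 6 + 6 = -12*b^2 - 3*b*l - 9*b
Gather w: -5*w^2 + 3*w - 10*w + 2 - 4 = -5*w^2 - 7*w - 2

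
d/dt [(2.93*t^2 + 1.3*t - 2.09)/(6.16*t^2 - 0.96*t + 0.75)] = (-10.8208*t^2 + 30.1438*t - 1.0314)/(37.9456*t^4 - 11.8272*t^3 + 10.1616*t^2 - 1.44*t + 0.5625)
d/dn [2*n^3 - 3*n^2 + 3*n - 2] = 6*n^2 - 6*n + 3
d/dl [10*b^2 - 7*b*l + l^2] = -7*b + 2*l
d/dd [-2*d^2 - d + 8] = -4*d - 1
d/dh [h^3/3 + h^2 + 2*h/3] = h^2 + 2*h + 2/3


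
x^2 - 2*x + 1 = (x - 1)^2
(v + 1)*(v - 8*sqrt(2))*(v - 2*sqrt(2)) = v^3 - 10*sqrt(2)*v^2 + v^2 - 10*sqrt(2)*v + 32*v + 32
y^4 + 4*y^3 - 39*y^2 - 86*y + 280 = (y - 5)*(y - 2)*(y + 4)*(y + 7)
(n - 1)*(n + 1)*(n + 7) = n^3 + 7*n^2 - n - 7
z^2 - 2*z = z*(z - 2)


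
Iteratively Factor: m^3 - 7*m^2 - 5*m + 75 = (m - 5)*(m^2 - 2*m - 15) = (m - 5)*(m + 3)*(m - 5)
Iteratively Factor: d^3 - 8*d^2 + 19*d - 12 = (d - 1)*(d^2 - 7*d + 12) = (d - 3)*(d - 1)*(d - 4)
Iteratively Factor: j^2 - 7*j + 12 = (j - 3)*(j - 4)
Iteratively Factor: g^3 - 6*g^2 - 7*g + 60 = (g - 5)*(g^2 - g - 12) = (g - 5)*(g + 3)*(g - 4)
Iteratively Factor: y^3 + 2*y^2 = (y + 2)*(y^2) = y*(y + 2)*(y)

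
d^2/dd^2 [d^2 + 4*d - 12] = 2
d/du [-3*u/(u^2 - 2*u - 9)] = 3*(u^2 + 9)/(u^4 - 4*u^3 - 14*u^2 + 36*u + 81)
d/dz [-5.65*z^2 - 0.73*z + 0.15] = -11.3*z - 0.73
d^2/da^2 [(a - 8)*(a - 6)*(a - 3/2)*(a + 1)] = 12*a^2 - 87*a + 107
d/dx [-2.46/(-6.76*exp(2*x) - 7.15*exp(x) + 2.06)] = (-33.2592*exp(x) - 17.589)*exp(x)/(6.76*exp(2*x) + 7.15*exp(x) - 2.06)^2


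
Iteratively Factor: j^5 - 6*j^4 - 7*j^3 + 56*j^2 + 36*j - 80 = (j + 2)*(j^4 - 8*j^3 + 9*j^2 + 38*j - 40) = (j - 1)*(j + 2)*(j^3 - 7*j^2 + 2*j + 40) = (j - 4)*(j - 1)*(j + 2)*(j^2 - 3*j - 10) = (j - 5)*(j - 4)*(j - 1)*(j + 2)*(j + 2)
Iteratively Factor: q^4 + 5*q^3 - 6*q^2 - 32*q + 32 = (q - 2)*(q^3 + 7*q^2 + 8*q - 16) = (q - 2)*(q + 4)*(q^2 + 3*q - 4) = (q - 2)*(q + 4)^2*(q - 1)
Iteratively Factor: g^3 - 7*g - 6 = (g - 3)*(g^2 + 3*g + 2) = (g - 3)*(g + 2)*(g + 1)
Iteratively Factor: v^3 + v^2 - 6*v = (v)*(v^2 + v - 6) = v*(v - 2)*(v + 3)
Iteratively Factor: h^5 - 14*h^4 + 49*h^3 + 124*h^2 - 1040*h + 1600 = (h - 4)*(h^4 - 10*h^3 + 9*h^2 + 160*h - 400) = (h - 5)*(h - 4)*(h^3 - 5*h^2 - 16*h + 80) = (h - 5)*(h - 4)^2*(h^2 - h - 20) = (h - 5)*(h - 4)^2*(h + 4)*(h - 5)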